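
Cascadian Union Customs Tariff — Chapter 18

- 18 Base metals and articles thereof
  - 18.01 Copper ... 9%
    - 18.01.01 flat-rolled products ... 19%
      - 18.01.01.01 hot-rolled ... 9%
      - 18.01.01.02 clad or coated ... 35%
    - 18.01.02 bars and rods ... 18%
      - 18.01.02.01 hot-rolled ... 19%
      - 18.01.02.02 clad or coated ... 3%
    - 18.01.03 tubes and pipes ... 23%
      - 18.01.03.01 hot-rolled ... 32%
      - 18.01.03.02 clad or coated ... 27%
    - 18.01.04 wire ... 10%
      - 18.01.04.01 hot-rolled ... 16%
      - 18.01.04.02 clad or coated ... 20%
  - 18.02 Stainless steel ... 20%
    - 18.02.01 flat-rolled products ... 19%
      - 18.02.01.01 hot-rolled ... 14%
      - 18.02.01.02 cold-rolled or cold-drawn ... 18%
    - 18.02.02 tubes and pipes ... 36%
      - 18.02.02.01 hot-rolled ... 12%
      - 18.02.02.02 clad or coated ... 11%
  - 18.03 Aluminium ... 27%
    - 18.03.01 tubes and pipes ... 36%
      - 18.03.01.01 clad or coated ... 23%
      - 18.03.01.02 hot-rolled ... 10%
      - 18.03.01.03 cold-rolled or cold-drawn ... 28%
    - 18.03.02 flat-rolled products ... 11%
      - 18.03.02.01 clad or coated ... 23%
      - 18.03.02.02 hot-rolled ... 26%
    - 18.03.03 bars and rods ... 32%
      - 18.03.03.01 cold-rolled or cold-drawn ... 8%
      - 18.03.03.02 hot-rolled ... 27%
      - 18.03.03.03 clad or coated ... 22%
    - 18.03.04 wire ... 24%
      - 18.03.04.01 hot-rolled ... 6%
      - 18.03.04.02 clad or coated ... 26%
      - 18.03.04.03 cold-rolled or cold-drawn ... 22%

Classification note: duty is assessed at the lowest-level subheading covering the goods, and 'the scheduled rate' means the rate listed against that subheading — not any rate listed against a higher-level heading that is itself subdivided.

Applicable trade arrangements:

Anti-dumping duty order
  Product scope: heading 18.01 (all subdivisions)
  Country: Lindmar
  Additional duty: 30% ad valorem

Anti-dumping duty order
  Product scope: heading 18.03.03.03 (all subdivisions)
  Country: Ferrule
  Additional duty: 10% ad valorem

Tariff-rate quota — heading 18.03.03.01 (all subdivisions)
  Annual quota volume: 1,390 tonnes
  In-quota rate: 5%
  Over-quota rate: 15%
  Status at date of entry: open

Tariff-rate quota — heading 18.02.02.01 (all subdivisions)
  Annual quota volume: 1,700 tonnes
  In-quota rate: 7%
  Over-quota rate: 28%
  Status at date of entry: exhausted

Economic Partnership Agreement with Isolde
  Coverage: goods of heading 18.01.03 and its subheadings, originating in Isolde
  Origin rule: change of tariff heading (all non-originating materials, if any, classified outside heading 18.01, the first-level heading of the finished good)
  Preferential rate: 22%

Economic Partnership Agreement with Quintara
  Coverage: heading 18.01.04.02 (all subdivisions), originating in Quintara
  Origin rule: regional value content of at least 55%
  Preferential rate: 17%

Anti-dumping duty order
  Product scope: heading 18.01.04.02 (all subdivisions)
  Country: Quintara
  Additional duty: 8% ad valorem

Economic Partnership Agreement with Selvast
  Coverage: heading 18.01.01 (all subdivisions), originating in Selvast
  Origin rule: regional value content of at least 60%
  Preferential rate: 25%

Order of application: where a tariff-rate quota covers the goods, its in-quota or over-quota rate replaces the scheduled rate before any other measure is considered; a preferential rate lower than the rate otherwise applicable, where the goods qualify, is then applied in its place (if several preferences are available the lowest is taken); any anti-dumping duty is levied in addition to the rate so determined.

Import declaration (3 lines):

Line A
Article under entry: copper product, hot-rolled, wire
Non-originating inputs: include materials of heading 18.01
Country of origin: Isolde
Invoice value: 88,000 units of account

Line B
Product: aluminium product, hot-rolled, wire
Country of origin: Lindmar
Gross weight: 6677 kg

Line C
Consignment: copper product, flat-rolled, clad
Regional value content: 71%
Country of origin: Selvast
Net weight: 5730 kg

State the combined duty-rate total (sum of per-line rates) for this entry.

Line A: copper → 18.01; wire → 18.01.04; hot-rolled → 18.01.04.01. Scheduled 16%. Isolde agreement on 18.01.03: 18.01.04.01 not covered. → 16%.
Line B: aluminium → 18.03; wire → 18.03.04; hot-rolled → 18.03.04.01. Scheduled 6%. No special measure applies. → 6%.
Line C: copper → 18.01; flat-rolled → 18.01.01; clad → 18.01.01.02. Scheduled 35%. Selvast agreement on 18.01.01: RVC ≥ 60% → 25% available; preferential 25%. → 25%.
Sum: 16% + 6% + 25% = 47%.

47%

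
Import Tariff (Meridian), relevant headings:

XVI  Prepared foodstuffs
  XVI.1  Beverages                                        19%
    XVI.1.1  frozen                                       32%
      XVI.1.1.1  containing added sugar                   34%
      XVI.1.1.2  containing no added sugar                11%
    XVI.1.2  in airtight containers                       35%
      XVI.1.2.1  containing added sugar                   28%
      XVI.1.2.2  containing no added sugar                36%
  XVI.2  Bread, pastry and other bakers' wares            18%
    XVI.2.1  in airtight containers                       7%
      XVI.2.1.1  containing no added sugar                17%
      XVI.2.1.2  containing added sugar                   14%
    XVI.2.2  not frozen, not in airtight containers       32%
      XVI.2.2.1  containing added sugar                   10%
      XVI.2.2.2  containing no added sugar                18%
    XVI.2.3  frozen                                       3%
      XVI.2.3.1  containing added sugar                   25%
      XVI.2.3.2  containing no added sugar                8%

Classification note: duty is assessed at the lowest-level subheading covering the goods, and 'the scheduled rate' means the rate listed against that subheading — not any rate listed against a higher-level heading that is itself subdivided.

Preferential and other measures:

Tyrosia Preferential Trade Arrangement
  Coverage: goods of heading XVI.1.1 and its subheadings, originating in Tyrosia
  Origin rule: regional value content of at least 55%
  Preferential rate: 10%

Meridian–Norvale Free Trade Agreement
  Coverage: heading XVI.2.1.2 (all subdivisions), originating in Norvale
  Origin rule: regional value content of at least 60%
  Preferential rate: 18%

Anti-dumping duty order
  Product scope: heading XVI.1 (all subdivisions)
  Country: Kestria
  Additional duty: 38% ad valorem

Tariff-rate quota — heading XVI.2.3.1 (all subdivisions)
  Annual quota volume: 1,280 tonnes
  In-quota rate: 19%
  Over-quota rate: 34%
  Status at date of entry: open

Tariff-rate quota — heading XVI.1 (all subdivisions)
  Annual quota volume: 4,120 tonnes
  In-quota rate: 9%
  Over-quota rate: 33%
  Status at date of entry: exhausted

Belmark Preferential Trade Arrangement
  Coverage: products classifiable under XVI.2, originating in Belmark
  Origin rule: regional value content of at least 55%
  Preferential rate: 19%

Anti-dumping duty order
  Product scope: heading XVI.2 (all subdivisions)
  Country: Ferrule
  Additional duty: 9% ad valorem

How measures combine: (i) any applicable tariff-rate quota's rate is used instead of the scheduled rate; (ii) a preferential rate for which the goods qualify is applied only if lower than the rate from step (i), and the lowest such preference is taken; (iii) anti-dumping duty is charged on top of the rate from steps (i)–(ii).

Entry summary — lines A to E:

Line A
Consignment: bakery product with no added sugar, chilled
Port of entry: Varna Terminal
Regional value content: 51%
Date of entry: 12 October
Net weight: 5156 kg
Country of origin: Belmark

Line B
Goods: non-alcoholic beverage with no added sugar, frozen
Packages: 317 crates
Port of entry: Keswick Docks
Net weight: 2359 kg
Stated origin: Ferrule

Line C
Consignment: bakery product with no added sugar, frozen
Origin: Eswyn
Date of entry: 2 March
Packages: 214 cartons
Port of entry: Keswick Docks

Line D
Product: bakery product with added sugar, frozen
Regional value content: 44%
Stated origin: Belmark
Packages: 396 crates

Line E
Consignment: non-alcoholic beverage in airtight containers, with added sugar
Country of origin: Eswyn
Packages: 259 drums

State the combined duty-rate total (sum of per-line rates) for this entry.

Line A: bakery product → XVI.2; chilled → XVI.2.2; with no added sugar → XVI.2.2.2. Scheduled 18%. Belmark agreement on XVI.2: RVC < 55%. → 18%.
Line B: non-alcoholic beverage → XVI.1; frozen → XVI.1.1; with no added sugar → XVI.1.1.2. Scheduled 11%. quota on XVI.1 exhausted → over-quota 33%. → 33%.
Line C: bakery product → XVI.2; frozen → XVI.2.3; with no added sugar → XVI.2.3.2. Scheduled 8%. No special measure applies. → 8%.
Line D: bakery product → XVI.2; frozen → XVI.2.3; with added sugar → XVI.2.3.1. Scheduled 25%. quota on XVI.2.3.1 open → in-quota 19%; Belmark agreement on XVI.2: RVC < 55%. → 19%.
Line E: non-alcoholic beverage → XVI.1; in airtight containers → XVI.1.2; with added sugar → XVI.1.2.1. Scheduled 28%. quota on XVI.1 exhausted → over-quota 33%. → 33%.
Sum: 18% + 33% + 8% + 19% + 33% = 111%.

111%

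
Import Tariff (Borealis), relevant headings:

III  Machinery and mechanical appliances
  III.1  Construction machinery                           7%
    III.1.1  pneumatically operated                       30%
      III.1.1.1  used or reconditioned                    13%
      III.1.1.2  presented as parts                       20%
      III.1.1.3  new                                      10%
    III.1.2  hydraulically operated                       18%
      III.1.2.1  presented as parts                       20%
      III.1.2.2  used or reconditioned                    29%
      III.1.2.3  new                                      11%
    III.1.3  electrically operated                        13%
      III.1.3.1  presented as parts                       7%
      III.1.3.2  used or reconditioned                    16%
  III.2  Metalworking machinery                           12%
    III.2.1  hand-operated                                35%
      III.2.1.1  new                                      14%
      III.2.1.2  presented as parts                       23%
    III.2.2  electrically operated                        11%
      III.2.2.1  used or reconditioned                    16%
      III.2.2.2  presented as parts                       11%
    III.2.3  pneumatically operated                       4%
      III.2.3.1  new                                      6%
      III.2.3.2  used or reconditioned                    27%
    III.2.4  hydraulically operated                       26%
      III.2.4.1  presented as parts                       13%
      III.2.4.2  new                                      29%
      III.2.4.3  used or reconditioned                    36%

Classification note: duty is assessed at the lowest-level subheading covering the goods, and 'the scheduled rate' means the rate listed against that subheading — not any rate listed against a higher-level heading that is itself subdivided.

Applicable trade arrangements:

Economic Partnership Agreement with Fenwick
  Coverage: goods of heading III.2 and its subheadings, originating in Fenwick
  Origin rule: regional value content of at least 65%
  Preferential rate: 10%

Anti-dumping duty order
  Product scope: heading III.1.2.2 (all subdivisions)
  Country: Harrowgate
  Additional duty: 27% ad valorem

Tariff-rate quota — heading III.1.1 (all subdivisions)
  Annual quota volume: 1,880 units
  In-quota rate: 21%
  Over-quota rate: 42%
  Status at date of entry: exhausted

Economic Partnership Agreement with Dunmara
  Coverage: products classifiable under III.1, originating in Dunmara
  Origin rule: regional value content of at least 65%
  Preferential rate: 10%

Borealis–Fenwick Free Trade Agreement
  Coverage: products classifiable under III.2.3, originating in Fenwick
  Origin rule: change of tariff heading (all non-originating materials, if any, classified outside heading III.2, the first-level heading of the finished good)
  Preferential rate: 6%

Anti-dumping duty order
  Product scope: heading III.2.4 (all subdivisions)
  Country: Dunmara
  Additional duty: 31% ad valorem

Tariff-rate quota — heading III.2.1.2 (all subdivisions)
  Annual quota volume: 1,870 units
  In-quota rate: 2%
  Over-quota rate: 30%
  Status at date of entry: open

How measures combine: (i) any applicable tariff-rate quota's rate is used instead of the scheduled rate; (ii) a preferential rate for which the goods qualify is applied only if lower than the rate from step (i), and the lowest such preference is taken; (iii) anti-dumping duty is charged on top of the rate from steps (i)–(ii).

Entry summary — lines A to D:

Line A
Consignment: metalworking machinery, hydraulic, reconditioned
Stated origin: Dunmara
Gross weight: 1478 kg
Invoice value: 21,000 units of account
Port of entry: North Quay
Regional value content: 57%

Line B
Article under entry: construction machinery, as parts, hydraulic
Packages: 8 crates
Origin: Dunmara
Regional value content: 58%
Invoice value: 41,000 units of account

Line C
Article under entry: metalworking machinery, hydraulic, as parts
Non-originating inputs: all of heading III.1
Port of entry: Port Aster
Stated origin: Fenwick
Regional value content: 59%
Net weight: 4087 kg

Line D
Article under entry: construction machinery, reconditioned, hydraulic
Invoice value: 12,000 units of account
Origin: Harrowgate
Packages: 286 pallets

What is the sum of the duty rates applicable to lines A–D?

156%

Line A: metalworking → III.2; hydraulic → III.2.4; reconditioned → III.2.4.3. Scheduled 36%. Dunmara agreement on III.1: III.2.4.3 not covered; anti-dumping (Dunmara, III.2.4): +31%; total 36% + 31% = 67%. → 67%.
Line B: construction → III.1; hydraulic → III.1.2; as parts → III.1.2.1. Scheduled 20%. Dunmara agreement on III.1: RVC < 65%. → 20%.
Line C: metalworking → III.2; hydraulic → III.2.4; as parts → III.2.4.1. Scheduled 13%. Fenwick agreement on III.2: RVC < 65%; Fenwick agreement on III.2.3: III.2.4.1 not covered. → 13%.
Line D: construction → III.1; hydraulic → III.1.2; reconditioned → III.1.2.2. Scheduled 29%. anti-dumping (Harrowgate, III.1.2.2): +27%; total 29% + 27% = 56%. → 56%.
Sum: 67% + 20% + 13% + 56% = 156%.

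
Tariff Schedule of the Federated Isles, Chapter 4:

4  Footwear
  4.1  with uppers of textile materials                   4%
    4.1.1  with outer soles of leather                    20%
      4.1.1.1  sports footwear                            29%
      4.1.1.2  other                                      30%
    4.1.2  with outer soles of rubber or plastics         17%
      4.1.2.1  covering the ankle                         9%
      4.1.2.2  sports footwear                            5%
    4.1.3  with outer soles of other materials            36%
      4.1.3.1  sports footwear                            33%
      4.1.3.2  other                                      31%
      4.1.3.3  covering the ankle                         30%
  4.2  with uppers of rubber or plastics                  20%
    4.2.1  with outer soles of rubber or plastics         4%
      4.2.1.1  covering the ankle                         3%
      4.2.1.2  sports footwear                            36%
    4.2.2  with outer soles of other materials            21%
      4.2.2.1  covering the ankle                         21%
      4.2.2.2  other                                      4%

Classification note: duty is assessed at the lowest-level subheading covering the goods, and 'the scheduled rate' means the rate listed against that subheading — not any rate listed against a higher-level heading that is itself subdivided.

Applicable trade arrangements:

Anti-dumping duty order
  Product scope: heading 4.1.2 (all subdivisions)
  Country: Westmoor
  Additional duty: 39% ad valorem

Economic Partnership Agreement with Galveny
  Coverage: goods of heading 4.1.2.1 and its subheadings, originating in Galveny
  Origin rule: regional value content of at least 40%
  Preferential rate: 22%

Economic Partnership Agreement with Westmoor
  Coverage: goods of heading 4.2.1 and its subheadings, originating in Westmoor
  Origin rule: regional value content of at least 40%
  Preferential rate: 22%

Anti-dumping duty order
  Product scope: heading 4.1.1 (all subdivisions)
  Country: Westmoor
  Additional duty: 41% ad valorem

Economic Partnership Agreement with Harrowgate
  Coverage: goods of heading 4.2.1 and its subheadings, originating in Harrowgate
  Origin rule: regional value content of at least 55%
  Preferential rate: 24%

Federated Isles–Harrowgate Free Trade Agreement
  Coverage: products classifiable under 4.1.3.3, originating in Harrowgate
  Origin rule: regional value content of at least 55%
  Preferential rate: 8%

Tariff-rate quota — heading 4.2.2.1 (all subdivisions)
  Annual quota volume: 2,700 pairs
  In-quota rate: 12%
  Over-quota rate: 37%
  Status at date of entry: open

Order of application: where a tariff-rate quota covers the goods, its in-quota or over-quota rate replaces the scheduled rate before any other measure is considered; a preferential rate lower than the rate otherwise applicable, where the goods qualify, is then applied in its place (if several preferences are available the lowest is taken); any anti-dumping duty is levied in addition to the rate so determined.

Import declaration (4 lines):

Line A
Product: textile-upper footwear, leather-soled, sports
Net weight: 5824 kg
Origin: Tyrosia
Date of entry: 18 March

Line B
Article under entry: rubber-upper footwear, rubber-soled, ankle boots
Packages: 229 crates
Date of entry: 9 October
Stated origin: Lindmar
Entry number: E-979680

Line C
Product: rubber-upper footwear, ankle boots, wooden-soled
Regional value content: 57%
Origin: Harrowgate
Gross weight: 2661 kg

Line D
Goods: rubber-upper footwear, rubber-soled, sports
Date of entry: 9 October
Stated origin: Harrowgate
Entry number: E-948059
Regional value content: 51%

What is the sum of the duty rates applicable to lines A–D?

80%

Line A: textile-upper → 4.1; leather-soled → 4.1.1; sports → 4.1.1.1. Scheduled 29%. No special measure applies. → 29%.
Line B: rubber-upper → 4.2; rubber-soled → 4.2.1; ankle boots → 4.2.1.1. Scheduled 3%. No special measure applies. → 3%.
Line C: rubber-upper → 4.2; wooden-soled → 4.2.2; ankle boots → 4.2.2.1. Scheduled 21%. quota on 4.2.2.1 open → in-quota 12%; Harrowgate agreement on 4.2.1: 4.2.2.1 not covered; Harrowgate agreement on 4.1.3.3: 4.2.2.1 not covered. → 12%.
Line D: rubber-upper → 4.2; rubber-soled → 4.2.1; sports → 4.2.1.2. Scheduled 36%. Harrowgate agreement on 4.2.1: RVC < 55%; Harrowgate agreement on 4.1.3.3: 4.2.1.2 not covered. → 36%.
Sum: 29% + 3% + 12% + 36% = 80%.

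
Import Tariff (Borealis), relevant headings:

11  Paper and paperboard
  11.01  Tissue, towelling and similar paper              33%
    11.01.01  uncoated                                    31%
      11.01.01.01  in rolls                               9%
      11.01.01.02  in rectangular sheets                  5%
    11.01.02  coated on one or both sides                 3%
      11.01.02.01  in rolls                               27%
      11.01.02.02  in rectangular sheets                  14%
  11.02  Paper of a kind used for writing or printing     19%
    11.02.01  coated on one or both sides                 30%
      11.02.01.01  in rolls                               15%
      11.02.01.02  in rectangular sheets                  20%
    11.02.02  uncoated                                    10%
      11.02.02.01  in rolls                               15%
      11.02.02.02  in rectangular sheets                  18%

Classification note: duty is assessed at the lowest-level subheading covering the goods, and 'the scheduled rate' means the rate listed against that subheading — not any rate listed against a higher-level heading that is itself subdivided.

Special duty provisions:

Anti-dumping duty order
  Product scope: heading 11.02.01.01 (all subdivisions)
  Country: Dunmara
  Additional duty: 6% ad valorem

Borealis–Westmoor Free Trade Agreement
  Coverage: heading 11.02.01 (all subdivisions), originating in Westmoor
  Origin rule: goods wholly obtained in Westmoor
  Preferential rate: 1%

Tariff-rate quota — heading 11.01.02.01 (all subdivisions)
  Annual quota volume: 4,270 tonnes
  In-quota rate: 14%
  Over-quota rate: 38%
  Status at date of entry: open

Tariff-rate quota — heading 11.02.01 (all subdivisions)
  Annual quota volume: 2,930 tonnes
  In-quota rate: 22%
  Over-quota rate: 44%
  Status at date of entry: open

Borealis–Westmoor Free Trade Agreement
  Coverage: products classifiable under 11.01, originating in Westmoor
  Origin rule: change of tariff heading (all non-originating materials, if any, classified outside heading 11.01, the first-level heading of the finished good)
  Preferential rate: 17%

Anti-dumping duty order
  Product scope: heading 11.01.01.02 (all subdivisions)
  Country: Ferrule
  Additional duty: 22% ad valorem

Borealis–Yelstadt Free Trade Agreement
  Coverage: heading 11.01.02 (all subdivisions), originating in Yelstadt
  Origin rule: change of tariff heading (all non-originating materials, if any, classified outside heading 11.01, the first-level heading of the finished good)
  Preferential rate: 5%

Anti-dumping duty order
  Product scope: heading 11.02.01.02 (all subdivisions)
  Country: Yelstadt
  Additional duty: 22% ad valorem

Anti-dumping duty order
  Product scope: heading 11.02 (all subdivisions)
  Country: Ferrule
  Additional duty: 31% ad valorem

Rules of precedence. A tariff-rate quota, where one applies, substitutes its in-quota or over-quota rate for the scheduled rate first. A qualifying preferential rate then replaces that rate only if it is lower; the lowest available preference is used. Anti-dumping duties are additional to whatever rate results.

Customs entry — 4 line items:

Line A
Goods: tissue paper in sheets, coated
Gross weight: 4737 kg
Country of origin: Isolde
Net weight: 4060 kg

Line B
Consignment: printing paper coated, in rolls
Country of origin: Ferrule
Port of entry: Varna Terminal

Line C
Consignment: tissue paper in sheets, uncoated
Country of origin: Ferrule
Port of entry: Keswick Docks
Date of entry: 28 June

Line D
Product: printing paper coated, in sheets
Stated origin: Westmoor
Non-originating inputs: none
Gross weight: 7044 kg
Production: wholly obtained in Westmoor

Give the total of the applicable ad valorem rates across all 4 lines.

95%

Line A: tissue paper → 11.01; coated → 11.01.02; in sheets → 11.01.02.02. Scheduled 14%. No special measure applies. → 14%.
Line B: printing paper → 11.02; coated → 11.02.01; in rolls → 11.02.01.01. Scheduled 15%. quota on 11.02.01 open → in-quota 22%; anti-dumping (Ferrule, 11.02): +31%; total 22% + 31% = 53%. → 53%.
Line C: tissue paper → 11.01; uncoated → 11.01.01; in sheets → 11.01.01.02. Scheduled 5%. anti-dumping (Ferrule, 11.01.01.02): +22%; total 5% + 22% = 27%. → 27%.
Line D: printing paper → 11.02; coated → 11.02.01; in sheets → 11.02.01.02. Scheduled 20%. quota on 11.02.01 open → in-quota 22%; Westmoor agreement on 11.02.01: wholly obtained → 1% available; Westmoor agreement on 11.01: 11.02.01.02 not covered; preferential 1%. → 1%.
Sum: 14% + 53% + 27% + 1% = 95%.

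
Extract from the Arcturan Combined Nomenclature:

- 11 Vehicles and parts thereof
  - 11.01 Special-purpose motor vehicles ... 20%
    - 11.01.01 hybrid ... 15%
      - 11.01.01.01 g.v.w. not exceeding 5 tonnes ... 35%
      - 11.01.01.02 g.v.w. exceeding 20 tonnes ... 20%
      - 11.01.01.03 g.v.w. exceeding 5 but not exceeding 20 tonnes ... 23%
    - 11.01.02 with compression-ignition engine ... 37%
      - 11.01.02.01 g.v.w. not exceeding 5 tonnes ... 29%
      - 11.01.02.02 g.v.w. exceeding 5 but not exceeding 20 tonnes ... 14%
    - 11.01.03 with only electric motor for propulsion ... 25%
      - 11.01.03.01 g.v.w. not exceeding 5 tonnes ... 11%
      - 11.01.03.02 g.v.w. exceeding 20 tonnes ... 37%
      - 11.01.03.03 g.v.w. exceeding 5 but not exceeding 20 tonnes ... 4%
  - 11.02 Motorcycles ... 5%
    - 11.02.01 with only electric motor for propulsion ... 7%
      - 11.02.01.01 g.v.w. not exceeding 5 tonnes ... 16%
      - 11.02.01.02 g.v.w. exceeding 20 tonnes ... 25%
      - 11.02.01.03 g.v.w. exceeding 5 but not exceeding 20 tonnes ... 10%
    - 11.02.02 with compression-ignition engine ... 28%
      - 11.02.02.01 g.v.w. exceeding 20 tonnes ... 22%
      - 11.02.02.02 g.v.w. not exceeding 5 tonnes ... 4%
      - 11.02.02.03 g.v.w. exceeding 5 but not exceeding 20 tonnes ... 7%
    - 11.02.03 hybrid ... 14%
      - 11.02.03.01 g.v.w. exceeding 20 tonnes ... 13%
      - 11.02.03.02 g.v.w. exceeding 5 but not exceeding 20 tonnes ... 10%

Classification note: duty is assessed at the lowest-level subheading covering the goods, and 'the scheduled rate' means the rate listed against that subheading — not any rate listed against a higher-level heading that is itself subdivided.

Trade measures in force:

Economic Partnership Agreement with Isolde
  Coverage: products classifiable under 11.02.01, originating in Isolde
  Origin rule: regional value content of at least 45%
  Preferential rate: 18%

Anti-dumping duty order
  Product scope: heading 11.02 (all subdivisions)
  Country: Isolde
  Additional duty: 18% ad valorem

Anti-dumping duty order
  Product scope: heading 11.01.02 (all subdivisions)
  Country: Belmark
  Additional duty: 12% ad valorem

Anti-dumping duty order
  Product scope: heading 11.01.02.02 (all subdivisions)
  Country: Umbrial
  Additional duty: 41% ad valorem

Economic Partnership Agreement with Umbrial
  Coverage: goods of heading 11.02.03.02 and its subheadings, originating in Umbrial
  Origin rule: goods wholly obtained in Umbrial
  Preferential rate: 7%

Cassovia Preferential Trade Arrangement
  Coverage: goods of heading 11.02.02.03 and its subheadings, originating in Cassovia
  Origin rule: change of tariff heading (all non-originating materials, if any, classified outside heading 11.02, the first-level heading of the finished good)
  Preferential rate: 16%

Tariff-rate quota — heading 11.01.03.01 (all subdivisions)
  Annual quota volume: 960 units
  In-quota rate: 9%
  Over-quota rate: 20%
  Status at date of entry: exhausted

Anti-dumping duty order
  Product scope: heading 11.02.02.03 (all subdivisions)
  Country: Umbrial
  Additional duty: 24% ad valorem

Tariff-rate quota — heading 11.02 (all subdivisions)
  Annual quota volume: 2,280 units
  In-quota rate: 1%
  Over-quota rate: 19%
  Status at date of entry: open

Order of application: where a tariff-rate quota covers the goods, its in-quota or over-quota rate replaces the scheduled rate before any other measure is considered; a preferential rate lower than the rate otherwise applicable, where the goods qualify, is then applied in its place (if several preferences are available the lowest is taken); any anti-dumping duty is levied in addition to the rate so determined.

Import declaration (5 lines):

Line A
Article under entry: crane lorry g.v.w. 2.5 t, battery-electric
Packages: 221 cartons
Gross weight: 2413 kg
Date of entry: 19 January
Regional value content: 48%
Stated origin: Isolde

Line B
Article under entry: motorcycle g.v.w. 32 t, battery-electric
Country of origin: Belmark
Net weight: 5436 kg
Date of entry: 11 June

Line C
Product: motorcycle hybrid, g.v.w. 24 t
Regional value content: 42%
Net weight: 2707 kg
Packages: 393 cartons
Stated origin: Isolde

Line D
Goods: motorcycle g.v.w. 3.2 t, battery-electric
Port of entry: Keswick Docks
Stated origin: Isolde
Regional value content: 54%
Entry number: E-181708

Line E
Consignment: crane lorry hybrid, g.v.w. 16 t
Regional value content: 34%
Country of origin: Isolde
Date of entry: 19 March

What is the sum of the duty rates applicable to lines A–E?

82%

Line A: crane lorry → 11.01; battery-electric → 11.01.03; g.v.w. 2.5 t → 11.01.03.01. Scheduled 11%. quota on 11.01.03.01 exhausted → over-quota 20%; Isolde agreement on 11.02.01: 11.01.03.01 not covered. → 20%.
Line B: motorcycle → 11.02; battery-electric → 11.02.01; g.v.w. 32 t → 11.02.01.02. Scheduled 25%. quota on 11.02 open → in-quota 1%. → 1%.
Line C: motorcycle → 11.02; hybrid → 11.02.03; g.v.w. 24 t → 11.02.03.01. Scheduled 13%. quota on 11.02 open → in-quota 1%; Isolde agreement on 11.02.01: 11.02.03.01 not covered; anti-dumping (Isolde, 11.02): +18%; total 1% + 18% = 19%. → 19%.
Line D: motorcycle → 11.02; battery-electric → 11.02.01; g.v.w. 3.2 t → 11.02.01.01. Scheduled 16%. quota on 11.02 open → in-quota 1%; Isolde agreement on 11.02.01: RVC ≥ 45% → 18% available; preference 18% not lower than 1% → no reduction; anti-dumping (Isolde, 11.02): +18%; total 1% + 18% = 19%. → 19%.
Line E: crane lorry → 11.01; hybrid → 11.01.01; g.v.w. 16 t → 11.01.01.03. Scheduled 23%. Isolde agreement on 11.02.01: 11.01.01.03 not covered. → 23%.
Sum: 20% + 1% + 19% + 19% + 23% = 82%.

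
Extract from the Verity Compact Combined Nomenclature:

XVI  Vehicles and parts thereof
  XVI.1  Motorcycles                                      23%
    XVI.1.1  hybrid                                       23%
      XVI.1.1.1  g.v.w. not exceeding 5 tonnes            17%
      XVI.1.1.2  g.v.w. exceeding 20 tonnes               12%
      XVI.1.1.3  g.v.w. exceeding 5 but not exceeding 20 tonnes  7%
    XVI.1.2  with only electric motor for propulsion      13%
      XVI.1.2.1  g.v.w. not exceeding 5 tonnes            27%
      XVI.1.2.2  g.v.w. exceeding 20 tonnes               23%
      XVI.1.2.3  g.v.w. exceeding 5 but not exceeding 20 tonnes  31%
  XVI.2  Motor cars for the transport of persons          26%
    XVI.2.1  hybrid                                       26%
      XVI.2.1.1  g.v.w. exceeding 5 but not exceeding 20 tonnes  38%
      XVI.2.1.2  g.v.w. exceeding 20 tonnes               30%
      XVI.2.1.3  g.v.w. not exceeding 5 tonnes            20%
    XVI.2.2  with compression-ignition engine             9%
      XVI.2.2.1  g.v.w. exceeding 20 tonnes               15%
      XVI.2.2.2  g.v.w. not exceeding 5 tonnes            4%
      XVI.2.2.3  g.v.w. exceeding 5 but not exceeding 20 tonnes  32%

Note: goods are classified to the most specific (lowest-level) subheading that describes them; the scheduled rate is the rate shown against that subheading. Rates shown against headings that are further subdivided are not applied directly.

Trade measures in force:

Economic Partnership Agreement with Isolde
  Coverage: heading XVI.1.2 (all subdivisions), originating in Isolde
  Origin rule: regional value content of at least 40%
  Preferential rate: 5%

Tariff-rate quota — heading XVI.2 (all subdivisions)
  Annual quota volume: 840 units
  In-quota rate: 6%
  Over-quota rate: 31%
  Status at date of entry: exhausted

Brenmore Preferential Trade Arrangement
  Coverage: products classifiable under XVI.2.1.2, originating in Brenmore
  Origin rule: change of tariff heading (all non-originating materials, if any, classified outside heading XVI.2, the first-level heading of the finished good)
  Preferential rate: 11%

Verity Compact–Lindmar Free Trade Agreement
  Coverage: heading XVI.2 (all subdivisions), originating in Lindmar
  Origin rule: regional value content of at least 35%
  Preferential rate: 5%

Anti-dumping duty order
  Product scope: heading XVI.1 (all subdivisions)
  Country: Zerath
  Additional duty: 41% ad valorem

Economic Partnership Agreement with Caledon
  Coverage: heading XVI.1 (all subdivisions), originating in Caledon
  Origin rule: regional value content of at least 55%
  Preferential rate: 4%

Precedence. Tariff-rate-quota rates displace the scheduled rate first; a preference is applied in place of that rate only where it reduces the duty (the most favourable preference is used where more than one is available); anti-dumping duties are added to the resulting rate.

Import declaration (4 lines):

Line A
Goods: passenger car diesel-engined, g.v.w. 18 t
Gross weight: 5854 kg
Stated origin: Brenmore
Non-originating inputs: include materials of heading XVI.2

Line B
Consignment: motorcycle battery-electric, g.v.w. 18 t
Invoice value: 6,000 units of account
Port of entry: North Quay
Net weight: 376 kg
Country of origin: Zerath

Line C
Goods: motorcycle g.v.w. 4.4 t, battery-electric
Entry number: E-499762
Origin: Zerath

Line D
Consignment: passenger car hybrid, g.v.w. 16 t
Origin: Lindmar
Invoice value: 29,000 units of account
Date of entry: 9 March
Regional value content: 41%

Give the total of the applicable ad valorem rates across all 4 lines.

Line A: passenger car → XVI.2; diesel-engined → XVI.2.2; g.v.w. 18 t → XVI.2.2.3. Scheduled 32%. quota on XVI.2 exhausted → over-quota 31%; Brenmore agreement on XVI.2.1.2: XVI.2.2.3 not covered. → 31%.
Line B: motorcycle → XVI.1; battery-electric → XVI.1.2; g.v.w. 18 t → XVI.1.2.3. Scheduled 31%. anti-dumping (Zerath, XVI.1): +41%; total 31% + 41% = 72%. → 72%.
Line C: motorcycle → XVI.1; battery-electric → XVI.1.2; g.v.w. 4.4 t → XVI.1.2.1. Scheduled 27%. anti-dumping (Zerath, XVI.1): +41%; total 27% + 41% = 68%. → 68%.
Line D: passenger car → XVI.2; hybrid → XVI.2.1; g.v.w. 16 t → XVI.2.1.1. Scheduled 38%. quota on XVI.2 exhausted → over-quota 31%; Lindmar agreement on XVI.2: RVC ≥ 35% → 5% available; preferential 5%. → 5%.
Sum: 31% + 72% + 68% + 5% = 176%.

176%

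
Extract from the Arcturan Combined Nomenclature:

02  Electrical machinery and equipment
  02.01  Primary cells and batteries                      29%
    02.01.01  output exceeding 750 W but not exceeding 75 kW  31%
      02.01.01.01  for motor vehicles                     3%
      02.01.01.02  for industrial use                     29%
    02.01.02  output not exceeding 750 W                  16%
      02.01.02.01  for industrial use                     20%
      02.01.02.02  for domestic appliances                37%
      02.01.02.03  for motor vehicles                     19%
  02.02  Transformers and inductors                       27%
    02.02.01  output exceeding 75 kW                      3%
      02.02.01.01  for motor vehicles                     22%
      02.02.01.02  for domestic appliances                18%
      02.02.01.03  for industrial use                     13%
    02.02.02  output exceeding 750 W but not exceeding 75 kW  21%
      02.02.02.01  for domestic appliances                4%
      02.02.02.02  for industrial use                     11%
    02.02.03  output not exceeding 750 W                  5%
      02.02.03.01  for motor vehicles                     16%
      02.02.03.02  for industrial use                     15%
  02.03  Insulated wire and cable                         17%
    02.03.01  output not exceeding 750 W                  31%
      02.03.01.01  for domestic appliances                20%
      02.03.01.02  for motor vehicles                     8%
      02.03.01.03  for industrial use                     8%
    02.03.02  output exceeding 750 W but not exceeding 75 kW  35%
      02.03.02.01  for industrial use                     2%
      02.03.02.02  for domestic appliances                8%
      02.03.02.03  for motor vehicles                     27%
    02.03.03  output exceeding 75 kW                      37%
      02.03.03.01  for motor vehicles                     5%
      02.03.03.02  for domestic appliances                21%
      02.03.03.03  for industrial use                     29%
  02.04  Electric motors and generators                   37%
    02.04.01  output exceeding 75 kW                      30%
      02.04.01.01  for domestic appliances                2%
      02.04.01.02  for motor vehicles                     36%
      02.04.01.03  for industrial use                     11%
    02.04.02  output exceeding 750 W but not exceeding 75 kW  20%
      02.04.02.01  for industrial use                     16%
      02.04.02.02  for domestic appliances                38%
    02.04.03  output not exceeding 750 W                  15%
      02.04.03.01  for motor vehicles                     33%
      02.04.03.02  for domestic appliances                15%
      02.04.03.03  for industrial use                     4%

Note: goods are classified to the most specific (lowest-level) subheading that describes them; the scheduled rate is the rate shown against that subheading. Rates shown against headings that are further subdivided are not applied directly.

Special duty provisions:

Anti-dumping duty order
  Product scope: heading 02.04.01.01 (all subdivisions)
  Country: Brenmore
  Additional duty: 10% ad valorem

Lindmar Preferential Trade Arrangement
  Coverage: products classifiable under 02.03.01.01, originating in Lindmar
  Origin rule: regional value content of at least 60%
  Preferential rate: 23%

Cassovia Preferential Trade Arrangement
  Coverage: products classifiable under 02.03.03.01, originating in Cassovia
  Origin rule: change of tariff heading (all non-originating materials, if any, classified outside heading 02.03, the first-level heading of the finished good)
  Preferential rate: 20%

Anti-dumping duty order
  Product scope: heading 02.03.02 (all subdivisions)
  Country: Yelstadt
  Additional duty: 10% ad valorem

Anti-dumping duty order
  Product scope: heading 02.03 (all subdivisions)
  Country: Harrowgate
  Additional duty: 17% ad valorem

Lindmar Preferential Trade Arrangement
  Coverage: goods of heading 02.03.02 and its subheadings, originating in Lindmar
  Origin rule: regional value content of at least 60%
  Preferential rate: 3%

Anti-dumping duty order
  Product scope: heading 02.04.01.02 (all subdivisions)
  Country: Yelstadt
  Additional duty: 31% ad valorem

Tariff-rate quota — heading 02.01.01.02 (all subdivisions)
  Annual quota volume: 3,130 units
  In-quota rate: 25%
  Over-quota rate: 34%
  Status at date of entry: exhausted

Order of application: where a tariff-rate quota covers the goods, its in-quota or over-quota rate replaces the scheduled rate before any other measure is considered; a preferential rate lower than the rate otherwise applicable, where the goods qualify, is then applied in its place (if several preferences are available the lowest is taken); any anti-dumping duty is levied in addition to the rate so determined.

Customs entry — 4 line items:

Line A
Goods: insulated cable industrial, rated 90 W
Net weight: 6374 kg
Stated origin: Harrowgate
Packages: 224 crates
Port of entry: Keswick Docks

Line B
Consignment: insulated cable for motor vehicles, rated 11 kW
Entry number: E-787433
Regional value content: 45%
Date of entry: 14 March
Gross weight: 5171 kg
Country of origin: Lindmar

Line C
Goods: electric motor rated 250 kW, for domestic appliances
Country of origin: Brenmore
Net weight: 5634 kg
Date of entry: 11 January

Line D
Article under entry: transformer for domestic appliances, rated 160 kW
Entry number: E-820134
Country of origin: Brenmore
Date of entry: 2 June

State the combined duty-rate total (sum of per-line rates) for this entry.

Line A: insulated cable → 02.03; rated 90 W → 02.03.01; industrial → 02.03.01.03. Scheduled 8%. anti-dumping (Harrowgate, 02.03): +17%; total 8% + 17% = 25%. → 25%.
Line B: insulated cable → 02.03; rated 11 kW → 02.03.02; for motor vehicles → 02.03.02.03. Scheduled 27%. Lindmar agreement on 02.03.01.01: 02.03.02.03 not covered; Lindmar agreement on 02.03.02: RVC < 60%. → 27%.
Line C: electric motor → 02.04; rated 250 kW → 02.04.01; for domestic appliances → 02.04.01.01. Scheduled 2%. anti-dumping (Brenmore, 02.04.01.01): +10%; total 2% + 10% = 12%. → 12%.
Line D: transformer → 02.02; rated 160 kW → 02.02.01; for domestic appliances → 02.02.01.02. Scheduled 18%. No special measure applies. → 18%.
Sum: 25% + 27% + 12% + 18% = 82%.

82%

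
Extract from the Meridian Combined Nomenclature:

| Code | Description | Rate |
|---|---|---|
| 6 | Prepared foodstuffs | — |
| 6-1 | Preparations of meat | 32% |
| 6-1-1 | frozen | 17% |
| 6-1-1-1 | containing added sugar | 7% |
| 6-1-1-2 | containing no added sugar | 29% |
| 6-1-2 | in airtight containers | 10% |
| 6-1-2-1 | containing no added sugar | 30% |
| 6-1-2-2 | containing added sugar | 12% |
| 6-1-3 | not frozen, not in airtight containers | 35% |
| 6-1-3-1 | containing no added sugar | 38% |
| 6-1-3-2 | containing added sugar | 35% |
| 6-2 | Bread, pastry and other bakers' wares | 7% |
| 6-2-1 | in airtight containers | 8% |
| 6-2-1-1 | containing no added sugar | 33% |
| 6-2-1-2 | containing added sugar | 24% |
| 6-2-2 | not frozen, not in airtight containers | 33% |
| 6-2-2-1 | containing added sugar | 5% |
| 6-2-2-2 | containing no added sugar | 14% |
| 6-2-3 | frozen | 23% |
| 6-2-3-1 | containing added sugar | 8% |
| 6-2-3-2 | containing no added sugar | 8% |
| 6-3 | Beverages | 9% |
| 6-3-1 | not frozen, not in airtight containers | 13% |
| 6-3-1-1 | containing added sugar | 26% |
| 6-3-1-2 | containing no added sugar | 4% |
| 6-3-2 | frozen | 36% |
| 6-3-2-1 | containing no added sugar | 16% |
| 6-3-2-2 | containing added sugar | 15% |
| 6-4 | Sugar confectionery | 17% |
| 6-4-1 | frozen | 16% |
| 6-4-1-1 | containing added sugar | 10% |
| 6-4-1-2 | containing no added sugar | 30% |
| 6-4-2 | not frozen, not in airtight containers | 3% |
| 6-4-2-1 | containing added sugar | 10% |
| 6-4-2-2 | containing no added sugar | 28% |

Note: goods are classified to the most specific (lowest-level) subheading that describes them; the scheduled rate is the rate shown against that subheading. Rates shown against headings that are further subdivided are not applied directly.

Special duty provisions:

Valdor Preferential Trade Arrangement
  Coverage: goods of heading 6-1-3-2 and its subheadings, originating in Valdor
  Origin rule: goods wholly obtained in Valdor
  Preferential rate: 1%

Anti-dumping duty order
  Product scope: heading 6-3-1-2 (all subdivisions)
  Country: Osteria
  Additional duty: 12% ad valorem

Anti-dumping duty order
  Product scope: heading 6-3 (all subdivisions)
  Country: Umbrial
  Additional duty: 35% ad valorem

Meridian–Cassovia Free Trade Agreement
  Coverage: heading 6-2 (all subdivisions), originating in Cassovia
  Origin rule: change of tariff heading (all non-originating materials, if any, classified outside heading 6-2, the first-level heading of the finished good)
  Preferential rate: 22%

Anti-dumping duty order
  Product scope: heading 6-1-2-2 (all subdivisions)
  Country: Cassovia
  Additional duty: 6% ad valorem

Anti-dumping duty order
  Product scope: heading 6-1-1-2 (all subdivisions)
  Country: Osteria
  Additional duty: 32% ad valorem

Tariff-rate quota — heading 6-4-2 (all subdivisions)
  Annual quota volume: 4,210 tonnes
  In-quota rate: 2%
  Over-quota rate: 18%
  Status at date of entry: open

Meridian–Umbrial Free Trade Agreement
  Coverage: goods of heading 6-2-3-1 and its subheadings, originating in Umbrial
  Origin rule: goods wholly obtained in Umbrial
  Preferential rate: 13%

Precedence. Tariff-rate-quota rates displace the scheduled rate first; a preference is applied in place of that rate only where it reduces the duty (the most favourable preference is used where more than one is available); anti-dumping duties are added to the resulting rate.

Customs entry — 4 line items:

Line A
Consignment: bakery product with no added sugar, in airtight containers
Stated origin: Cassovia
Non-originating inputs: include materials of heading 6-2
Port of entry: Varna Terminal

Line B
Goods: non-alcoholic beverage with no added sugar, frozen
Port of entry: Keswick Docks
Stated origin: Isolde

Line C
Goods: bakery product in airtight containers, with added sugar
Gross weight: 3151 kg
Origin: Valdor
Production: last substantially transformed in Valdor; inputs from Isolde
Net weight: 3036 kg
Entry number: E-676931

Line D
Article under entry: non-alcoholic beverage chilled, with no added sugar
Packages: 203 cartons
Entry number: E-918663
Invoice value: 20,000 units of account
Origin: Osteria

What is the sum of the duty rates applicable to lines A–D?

Line A: bakery product → 6-2; in airtight containers → 6-2-1; with no added sugar → 6-2-1-1. Scheduled 33%. Cassovia agreement on 6-2: CTH not met. → 33%.
Line B: non-alcoholic beverage → 6-3; frozen → 6-3-2; with no added sugar → 6-3-2-1. Scheduled 16%. No special measure applies. → 16%.
Line C: bakery product → 6-2; in airtight containers → 6-2-1; with added sugar → 6-2-1-2. Scheduled 24%. Valdor agreement on 6-1-3-2: 6-2-1-2 not covered. → 24%.
Line D: non-alcoholic beverage → 6-3; chilled → 6-3-1; with no added sugar → 6-3-1-2. Scheduled 4%. anti-dumping (Osteria, 6-3-1-2): +12%; total 4% + 12% = 16%. → 16%.
Sum: 33% + 16% + 24% + 16% = 89%.

89%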